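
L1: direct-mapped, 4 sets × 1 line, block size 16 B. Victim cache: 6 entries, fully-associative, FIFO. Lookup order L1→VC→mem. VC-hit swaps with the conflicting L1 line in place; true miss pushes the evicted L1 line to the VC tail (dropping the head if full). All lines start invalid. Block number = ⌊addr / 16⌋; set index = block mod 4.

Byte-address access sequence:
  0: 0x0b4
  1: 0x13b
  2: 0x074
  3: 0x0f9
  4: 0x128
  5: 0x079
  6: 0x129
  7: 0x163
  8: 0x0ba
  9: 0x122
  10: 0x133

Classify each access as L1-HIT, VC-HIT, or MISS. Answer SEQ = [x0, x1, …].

0: 0xb4 (blk 11, set 3) → MISS  vc=[]
1: 0x13b (blk 19, set 3) → MISS  vc=[11]
2: 0x74 (blk 7, set 3) → MISS  vc=[11, 19]
3: 0xf9 (blk 15, set 3) → MISS  vc=[11, 19, 7]
4: 0x128 (blk 18, set 2) → MISS  vc=[11, 19, 7]
5: 0x79 (blk 7, set 3) → VC-HIT  vc=[11, 19, 15]
6: 0x129 (blk 18, set 2) → L1-HIT  vc=[11, 19, 15]
7: 0x163 (blk 22, set 2) → MISS  vc=[11, 19, 15, 18]
8: 0xba (blk 11, set 3) → VC-HIT  vc=[7, 19, 15, 18]
9: 0x122 (blk 18, set 2) → VC-HIT  vc=[7, 19, 15, 22]
10: 0x133 (blk 19, set 3) → VC-HIT  vc=[7, 11, 15, 22]

SEQ = [MISS, MISS, MISS, MISS, MISS, VC-HIT, L1-HIT, MISS, VC-HIT, VC-HIT, VC-HIT]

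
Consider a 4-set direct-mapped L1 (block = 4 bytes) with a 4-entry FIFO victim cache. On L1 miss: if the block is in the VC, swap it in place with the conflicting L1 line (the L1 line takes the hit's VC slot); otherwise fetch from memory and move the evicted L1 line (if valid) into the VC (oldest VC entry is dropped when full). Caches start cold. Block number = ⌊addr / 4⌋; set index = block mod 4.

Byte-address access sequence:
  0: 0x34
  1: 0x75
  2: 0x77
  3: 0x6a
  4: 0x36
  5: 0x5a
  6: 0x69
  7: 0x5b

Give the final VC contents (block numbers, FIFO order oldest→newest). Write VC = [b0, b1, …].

VC = [29, 26]

0: 0x34 (blk 13, set 1) → MISS  vc=[]
1: 0x75 (blk 29, set 1) → MISS  vc=[13]
2: 0x77 (blk 29, set 1) → L1-HIT  vc=[13]
3: 0x6a (blk 26, set 2) → MISS  vc=[13]
4: 0x36 (blk 13, set 1) → VC-HIT  vc=[29]
5: 0x5a (blk 22, set 2) → MISS  vc=[29, 26]
6: 0x69 (blk 26, set 2) → VC-HIT  vc=[29, 22]
7: 0x5b (blk 22, set 2) → VC-HIT  vc=[29, 26]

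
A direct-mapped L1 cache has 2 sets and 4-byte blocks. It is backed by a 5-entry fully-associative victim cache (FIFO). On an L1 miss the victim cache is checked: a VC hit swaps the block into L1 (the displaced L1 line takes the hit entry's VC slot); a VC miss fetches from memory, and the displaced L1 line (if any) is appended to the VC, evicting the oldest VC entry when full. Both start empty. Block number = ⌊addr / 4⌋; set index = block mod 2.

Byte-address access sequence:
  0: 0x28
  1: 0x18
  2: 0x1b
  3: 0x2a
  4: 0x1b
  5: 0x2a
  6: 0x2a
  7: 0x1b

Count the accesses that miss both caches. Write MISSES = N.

  [0] addr=0x28 blk=10 s=0: MISS | VC []
  [1] addr=0x18 blk=6 s=0: MISS | VC [10]
  [2] addr=0x1b blk=6 s=0: L1-HIT | VC [10]
  [3] addr=0x2a blk=10 s=0: VC-HIT | VC [6]
  [4] addr=0x1b blk=6 s=0: VC-HIT | VC [10]
  [5] addr=0x2a blk=10 s=0: VC-HIT | VC [6]
  [6] addr=0x2a blk=10 s=0: L1-HIT | VC [6]
  [7] addr=0x1b blk=6 s=0: VC-HIT | VC [10]

MISSES = 2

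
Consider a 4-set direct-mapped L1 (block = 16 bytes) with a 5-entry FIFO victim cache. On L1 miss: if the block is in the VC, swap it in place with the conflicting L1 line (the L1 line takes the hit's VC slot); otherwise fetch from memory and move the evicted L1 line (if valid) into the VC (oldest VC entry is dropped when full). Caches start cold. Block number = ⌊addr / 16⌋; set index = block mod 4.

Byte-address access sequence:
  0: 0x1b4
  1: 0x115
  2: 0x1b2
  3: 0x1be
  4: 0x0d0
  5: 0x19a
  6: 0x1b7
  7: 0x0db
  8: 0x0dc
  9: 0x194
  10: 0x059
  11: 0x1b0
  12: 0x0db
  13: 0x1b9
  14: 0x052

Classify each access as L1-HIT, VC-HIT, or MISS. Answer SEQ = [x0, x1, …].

#0 0x1b4→b27/s3 MISS; vc=[]
#1 0x115→b17/s1 MISS; vc=[]
#2 0x1b2→b27/s3 L1-HIT; vc=[]
#3 0x1be→b27/s3 L1-HIT; vc=[]
#4 0xd0→b13/s1 MISS; vc=[17]
#5 0x19a→b25/s1 MISS; vc=[17,13]
#6 0x1b7→b27/s3 L1-HIT; vc=[17,13]
#7 0xdb→b13/s1 VC-HIT; vc=[17,25]
#8 0xdc→b13/s1 L1-HIT; vc=[17,25]
#9 0x194→b25/s1 VC-HIT; vc=[17,13]
#10 0x59→b5/s1 MISS; vc=[17,13,25]
#11 0x1b0→b27/s3 L1-HIT; vc=[17,13,25]
#12 0xdb→b13/s1 VC-HIT; vc=[17,5,25]
#13 0x1b9→b27/s3 L1-HIT; vc=[17,5,25]
#14 0x52→b5/s1 VC-HIT; vc=[17,13,25]

SEQ = [MISS, MISS, L1-HIT, L1-HIT, MISS, MISS, L1-HIT, VC-HIT, L1-HIT, VC-HIT, MISS, L1-HIT, VC-HIT, L1-HIT, VC-HIT]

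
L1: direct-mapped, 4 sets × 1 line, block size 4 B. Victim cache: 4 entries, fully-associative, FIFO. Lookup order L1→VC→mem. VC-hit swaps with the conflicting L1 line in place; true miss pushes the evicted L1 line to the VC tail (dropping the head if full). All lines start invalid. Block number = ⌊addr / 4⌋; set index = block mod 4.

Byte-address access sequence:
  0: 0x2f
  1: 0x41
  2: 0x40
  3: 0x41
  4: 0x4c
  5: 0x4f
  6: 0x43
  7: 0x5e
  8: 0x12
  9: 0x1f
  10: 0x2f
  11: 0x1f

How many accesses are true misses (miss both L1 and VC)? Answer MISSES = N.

MISSES = 6

#0 0x2f→b11/s3 MISS; vc=[]
#1 0x41→b16/s0 MISS; vc=[]
#2 0x40→b16/s0 L1-HIT; vc=[]
#3 0x41→b16/s0 L1-HIT; vc=[]
#4 0x4c→b19/s3 MISS; vc=[11]
#5 0x4f→b19/s3 L1-HIT; vc=[11]
#6 0x43→b16/s0 L1-HIT; vc=[11]
#7 0x5e→b23/s3 MISS; vc=[11,19]
#8 0x12→b4/s0 MISS; vc=[11,19,16]
#9 0x1f→b7/s3 MISS; vc=[11,19,16,23]
#10 0x2f→b11/s3 VC-HIT; vc=[7,19,16,23]
#11 0x1f→b7/s3 VC-HIT; vc=[11,19,16,23]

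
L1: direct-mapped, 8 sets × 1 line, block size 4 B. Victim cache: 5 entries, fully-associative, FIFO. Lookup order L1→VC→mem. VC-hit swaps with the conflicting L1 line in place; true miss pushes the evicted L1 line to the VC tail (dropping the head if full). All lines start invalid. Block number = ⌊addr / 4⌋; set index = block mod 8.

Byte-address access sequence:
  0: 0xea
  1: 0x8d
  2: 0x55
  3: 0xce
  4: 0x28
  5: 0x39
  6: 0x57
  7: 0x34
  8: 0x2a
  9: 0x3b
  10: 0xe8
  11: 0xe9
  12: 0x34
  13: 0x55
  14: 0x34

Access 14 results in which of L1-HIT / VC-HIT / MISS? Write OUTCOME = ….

OUTCOME = VC-HIT

0: 0xea (blk 58, set 2) → MISS  vc=[]
1: 0x8d (blk 35, set 3) → MISS  vc=[]
2: 0x55 (blk 21, set 5) → MISS  vc=[]
3: 0xce (blk 51, set 3) → MISS  vc=[35]
4: 0x28 (blk 10, set 2) → MISS  vc=[35, 58]
5: 0x39 (blk 14, set 6) → MISS  vc=[35, 58]
6: 0x57 (blk 21, set 5) → L1-HIT  vc=[35, 58]
7: 0x34 (blk 13, set 5) → MISS  vc=[35, 58, 21]
8: 0x2a (blk 10, set 2) → L1-HIT  vc=[35, 58, 21]
9: 0x3b (blk 14, set 6) → L1-HIT  vc=[35, 58, 21]
10: 0xe8 (blk 58, set 2) → VC-HIT  vc=[35, 10, 21]
11: 0xe9 (blk 58, set 2) → L1-HIT  vc=[35, 10, 21]
12: 0x34 (blk 13, set 5) → L1-HIT  vc=[35, 10, 21]
13: 0x55 (blk 21, set 5) → VC-HIT  vc=[35, 10, 13]
14: 0x34 (blk 13, set 5) → VC-HIT  vc=[35, 10, 21]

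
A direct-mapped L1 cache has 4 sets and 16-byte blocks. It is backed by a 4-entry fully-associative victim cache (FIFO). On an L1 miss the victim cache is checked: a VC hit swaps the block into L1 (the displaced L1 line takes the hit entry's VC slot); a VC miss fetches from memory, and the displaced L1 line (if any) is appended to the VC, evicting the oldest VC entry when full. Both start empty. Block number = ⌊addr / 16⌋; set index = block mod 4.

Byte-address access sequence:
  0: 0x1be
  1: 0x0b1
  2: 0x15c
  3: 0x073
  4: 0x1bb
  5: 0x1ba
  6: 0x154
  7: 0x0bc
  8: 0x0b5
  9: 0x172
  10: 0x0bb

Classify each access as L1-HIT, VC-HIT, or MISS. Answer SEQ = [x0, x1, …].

SEQ = [MISS, MISS, MISS, MISS, VC-HIT, L1-HIT, L1-HIT, VC-HIT, L1-HIT, MISS, VC-HIT]

  [0] addr=0x1be blk=27 s=3: MISS | VC []
  [1] addr=0xb1 blk=11 s=3: MISS | VC [27]
  [2] addr=0x15c blk=21 s=1: MISS | VC [27]
  [3] addr=0x73 blk=7 s=3: MISS | VC [27, 11]
  [4] addr=0x1bb blk=27 s=3: VC-HIT | VC [7, 11]
  [5] addr=0x1ba blk=27 s=3: L1-HIT | VC [7, 11]
  [6] addr=0x154 blk=21 s=1: L1-HIT | VC [7, 11]
  [7] addr=0xbc blk=11 s=3: VC-HIT | VC [7, 27]
  [8] addr=0xb5 blk=11 s=3: L1-HIT | VC [7, 27]
  [9] addr=0x172 blk=23 s=3: MISS | VC [7, 27, 11]
  [10] addr=0xbb blk=11 s=3: VC-HIT | VC [7, 27, 23]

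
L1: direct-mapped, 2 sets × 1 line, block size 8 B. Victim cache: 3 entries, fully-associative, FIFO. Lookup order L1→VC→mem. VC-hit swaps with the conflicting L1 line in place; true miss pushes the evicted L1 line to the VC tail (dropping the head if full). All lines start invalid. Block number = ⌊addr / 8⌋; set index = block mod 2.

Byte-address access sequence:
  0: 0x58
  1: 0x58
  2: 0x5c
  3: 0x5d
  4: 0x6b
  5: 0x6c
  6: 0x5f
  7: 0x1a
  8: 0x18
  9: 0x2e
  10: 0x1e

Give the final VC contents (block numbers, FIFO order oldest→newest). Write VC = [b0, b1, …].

#0 0x58→b11/s1 MISS; vc=[]
#1 0x58→b11/s1 L1-HIT; vc=[]
#2 0x5c→b11/s1 L1-HIT; vc=[]
#3 0x5d→b11/s1 L1-HIT; vc=[]
#4 0x6b→b13/s1 MISS; vc=[11]
#5 0x6c→b13/s1 L1-HIT; vc=[11]
#6 0x5f→b11/s1 VC-HIT; vc=[13]
#7 0x1a→b3/s1 MISS; vc=[13,11]
#8 0x18→b3/s1 L1-HIT; vc=[13,11]
#9 0x2e→b5/s1 MISS; vc=[13,11,3]
#10 0x1e→b3/s1 VC-HIT; vc=[13,11,5]

VC = [13, 11, 5]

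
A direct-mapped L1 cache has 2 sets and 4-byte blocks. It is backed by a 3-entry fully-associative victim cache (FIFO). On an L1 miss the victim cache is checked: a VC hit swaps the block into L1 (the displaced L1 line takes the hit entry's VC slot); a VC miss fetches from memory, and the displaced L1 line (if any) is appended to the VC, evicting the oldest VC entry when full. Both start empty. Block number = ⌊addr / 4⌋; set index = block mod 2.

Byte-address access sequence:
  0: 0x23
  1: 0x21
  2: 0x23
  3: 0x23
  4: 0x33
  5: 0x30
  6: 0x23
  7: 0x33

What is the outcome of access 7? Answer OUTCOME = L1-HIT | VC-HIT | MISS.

OUTCOME = VC-HIT

#0 0x23→b8/s0 MISS; vc=[]
#1 0x21→b8/s0 L1-HIT; vc=[]
#2 0x23→b8/s0 L1-HIT; vc=[]
#3 0x23→b8/s0 L1-HIT; vc=[]
#4 0x33→b12/s0 MISS; vc=[8]
#5 0x30→b12/s0 L1-HIT; vc=[8]
#6 0x23→b8/s0 VC-HIT; vc=[12]
#7 0x33→b12/s0 VC-HIT; vc=[8]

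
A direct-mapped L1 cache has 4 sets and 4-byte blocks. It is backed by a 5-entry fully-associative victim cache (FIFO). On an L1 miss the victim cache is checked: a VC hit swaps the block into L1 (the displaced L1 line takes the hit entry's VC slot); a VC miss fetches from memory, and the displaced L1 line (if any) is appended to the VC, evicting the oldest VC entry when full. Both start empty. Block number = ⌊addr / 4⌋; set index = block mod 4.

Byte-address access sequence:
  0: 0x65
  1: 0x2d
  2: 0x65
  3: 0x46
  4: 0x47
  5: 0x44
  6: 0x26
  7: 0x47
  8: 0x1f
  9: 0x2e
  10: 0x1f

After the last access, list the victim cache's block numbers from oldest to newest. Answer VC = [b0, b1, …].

VC = [25, 9, 11]

#0 0x65→b25/s1 MISS; vc=[]
#1 0x2d→b11/s3 MISS; vc=[]
#2 0x65→b25/s1 L1-HIT; vc=[]
#3 0x46→b17/s1 MISS; vc=[25]
#4 0x47→b17/s1 L1-HIT; vc=[25]
#5 0x44→b17/s1 L1-HIT; vc=[25]
#6 0x26→b9/s1 MISS; vc=[25,17]
#7 0x47→b17/s1 VC-HIT; vc=[25,9]
#8 0x1f→b7/s3 MISS; vc=[25,9,11]
#9 0x2e→b11/s3 VC-HIT; vc=[25,9,7]
#10 0x1f→b7/s3 VC-HIT; vc=[25,9,11]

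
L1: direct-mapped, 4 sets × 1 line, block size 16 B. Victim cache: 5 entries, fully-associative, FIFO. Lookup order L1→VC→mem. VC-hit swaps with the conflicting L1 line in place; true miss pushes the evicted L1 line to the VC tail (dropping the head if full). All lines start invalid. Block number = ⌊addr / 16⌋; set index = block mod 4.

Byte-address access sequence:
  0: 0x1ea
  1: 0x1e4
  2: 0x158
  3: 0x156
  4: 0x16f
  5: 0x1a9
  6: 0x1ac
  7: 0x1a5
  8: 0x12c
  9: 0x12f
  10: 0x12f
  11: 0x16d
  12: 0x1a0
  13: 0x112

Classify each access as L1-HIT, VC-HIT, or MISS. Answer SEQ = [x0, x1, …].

SEQ = [MISS, L1-HIT, MISS, L1-HIT, MISS, MISS, L1-HIT, L1-HIT, MISS, L1-HIT, L1-HIT, VC-HIT, VC-HIT, MISS]

#0 0x1ea→b30/s2 MISS; vc=[]
#1 0x1e4→b30/s2 L1-HIT; vc=[]
#2 0x158→b21/s1 MISS; vc=[]
#3 0x156→b21/s1 L1-HIT; vc=[]
#4 0x16f→b22/s2 MISS; vc=[30]
#5 0x1a9→b26/s2 MISS; vc=[30,22]
#6 0x1ac→b26/s2 L1-HIT; vc=[30,22]
#7 0x1a5→b26/s2 L1-HIT; vc=[30,22]
#8 0x12c→b18/s2 MISS; vc=[30,22,26]
#9 0x12f→b18/s2 L1-HIT; vc=[30,22,26]
#10 0x12f→b18/s2 L1-HIT; vc=[30,22,26]
#11 0x16d→b22/s2 VC-HIT; vc=[30,18,26]
#12 0x1a0→b26/s2 VC-HIT; vc=[30,18,22]
#13 0x112→b17/s1 MISS; vc=[30,18,22,21]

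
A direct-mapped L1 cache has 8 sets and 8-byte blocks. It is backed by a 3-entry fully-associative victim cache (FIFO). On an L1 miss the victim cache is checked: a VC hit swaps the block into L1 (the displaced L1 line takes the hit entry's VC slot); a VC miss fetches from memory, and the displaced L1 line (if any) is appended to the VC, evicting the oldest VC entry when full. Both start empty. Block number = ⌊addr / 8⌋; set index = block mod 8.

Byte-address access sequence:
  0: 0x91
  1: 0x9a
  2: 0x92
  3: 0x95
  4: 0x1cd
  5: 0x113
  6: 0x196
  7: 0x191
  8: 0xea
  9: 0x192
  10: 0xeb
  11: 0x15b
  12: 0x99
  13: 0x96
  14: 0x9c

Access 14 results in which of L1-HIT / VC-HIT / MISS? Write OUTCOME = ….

  [0] addr=0x91 blk=18 s=2: MISS | VC []
  [1] addr=0x9a blk=19 s=3: MISS | VC []
  [2] addr=0x92 blk=18 s=2: L1-HIT | VC []
  [3] addr=0x95 blk=18 s=2: L1-HIT | VC []
  [4] addr=0x1cd blk=57 s=1: MISS | VC []
  [5] addr=0x113 blk=34 s=2: MISS | VC [18]
  [6] addr=0x196 blk=50 s=2: MISS | VC [18, 34]
  [7] addr=0x191 blk=50 s=2: L1-HIT | VC [18, 34]
  [8] addr=0xea blk=29 s=5: MISS | VC [18, 34]
  [9] addr=0x192 blk=50 s=2: L1-HIT | VC [18, 34]
  [10] addr=0xeb blk=29 s=5: L1-HIT | VC [18, 34]
  [11] addr=0x15b blk=43 s=3: MISS | VC [18, 34, 19]
  [12] addr=0x99 blk=19 s=3: VC-HIT | VC [18, 34, 43]
  [13] addr=0x96 blk=18 s=2: VC-HIT | VC [50, 34, 43]
  [14] addr=0x9c blk=19 s=3: L1-HIT | VC [50, 34, 43]

OUTCOME = L1-HIT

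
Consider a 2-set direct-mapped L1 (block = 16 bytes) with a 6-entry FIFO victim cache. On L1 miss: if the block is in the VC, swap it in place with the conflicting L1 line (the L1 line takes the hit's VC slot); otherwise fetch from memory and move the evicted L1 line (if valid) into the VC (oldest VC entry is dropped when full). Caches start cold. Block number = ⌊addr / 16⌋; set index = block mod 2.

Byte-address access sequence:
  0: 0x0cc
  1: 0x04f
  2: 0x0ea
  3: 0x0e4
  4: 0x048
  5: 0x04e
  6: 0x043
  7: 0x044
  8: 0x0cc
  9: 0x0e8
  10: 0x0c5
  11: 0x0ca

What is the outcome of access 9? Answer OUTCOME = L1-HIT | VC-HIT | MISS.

0: 0xcc (blk 12, set 0) → MISS  vc=[]
1: 0x4f (blk 4, set 0) → MISS  vc=[12]
2: 0xea (blk 14, set 0) → MISS  vc=[12, 4]
3: 0xe4 (blk 14, set 0) → L1-HIT  vc=[12, 4]
4: 0x48 (blk 4, set 0) → VC-HIT  vc=[12, 14]
5: 0x4e (blk 4, set 0) → L1-HIT  vc=[12, 14]
6: 0x43 (blk 4, set 0) → L1-HIT  vc=[12, 14]
7: 0x44 (blk 4, set 0) → L1-HIT  vc=[12, 14]
8: 0xcc (blk 12, set 0) → VC-HIT  vc=[4, 14]
9: 0xe8 (blk 14, set 0) → VC-HIT  vc=[4, 12]
10: 0xc5 (blk 12, set 0) → VC-HIT  vc=[4, 14]
11: 0xca (blk 12, set 0) → L1-HIT  vc=[4, 14]

OUTCOME = VC-HIT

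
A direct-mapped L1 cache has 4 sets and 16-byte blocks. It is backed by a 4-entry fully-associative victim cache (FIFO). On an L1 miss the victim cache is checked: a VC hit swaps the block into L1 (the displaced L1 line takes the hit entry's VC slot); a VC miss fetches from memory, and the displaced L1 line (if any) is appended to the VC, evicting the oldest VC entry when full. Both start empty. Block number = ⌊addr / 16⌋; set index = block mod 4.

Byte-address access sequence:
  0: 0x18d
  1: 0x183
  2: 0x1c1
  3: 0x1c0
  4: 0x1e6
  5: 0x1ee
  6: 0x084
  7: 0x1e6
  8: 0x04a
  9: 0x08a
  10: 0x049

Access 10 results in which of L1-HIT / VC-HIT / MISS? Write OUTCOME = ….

OUTCOME = VC-HIT

#0 0x18d→b24/s0 MISS; vc=[]
#1 0x183→b24/s0 L1-HIT; vc=[]
#2 0x1c1→b28/s0 MISS; vc=[24]
#3 0x1c0→b28/s0 L1-HIT; vc=[24]
#4 0x1e6→b30/s2 MISS; vc=[24]
#5 0x1ee→b30/s2 L1-HIT; vc=[24]
#6 0x84→b8/s0 MISS; vc=[24,28]
#7 0x1e6→b30/s2 L1-HIT; vc=[24,28]
#8 0x4a→b4/s0 MISS; vc=[24,28,8]
#9 0x8a→b8/s0 VC-HIT; vc=[24,28,4]
#10 0x49→b4/s0 VC-HIT; vc=[24,28,8]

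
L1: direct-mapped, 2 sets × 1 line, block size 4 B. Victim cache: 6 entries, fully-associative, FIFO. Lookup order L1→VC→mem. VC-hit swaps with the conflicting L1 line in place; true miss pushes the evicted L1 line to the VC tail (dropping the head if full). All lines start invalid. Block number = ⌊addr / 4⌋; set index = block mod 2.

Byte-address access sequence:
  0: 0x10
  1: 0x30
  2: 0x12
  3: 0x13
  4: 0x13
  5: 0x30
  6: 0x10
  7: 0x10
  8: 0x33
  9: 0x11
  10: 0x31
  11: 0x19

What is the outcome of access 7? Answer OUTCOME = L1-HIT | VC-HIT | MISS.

OUTCOME = L1-HIT

#0 0x10→b4/s0 MISS; vc=[]
#1 0x30→b12/s0 MISS; vc=[4]
#2 0x12→b4/s0 VC-HIT; vc=[12]
#3 0x13→b4/s0 L1-HIT; vc=[12]
#4 0x13→b4/s0 L1-HIT; vc=[12]
#5 0x30→b12/s0 VC-HIT; vc=[4]
#6 0x10→b4/s0 VC-HIT; vc=[12]
#7 0x10→b4/s0 L1-HIT; vc=[12]
#8 0x33→b12/s0 VC-HIT; vc=[4]
#9 0x11→b4/s0 VC-HIT; vc=[12]
#10 0x31→b12/s0 VC-HIT; vc=[4]
#11 0x19→b6/s0 MISS; vc=[4,12]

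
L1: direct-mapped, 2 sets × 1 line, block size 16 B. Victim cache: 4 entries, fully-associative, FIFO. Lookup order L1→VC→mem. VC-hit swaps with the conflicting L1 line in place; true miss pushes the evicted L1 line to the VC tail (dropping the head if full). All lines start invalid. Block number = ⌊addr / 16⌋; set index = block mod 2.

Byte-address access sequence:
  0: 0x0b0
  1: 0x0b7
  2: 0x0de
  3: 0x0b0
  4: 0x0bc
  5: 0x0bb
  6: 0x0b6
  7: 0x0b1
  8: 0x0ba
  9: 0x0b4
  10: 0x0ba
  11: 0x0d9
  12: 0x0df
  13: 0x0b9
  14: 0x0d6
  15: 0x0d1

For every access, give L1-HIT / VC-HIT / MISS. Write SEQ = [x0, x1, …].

SEQ = [MISS, L1-HIT, MISS, VC-HIT, L1-HIT, L1-HIT, L1-HIT, L1-HIT, L1-HIT, L1-HIT, L1-HIT, VC-HIT, L1-HIT, VC-HIT, VC-HIT, L1-HIT]

  [0] addr=0xb0 blk=11 s=1: MISS | VC []
  [1] addr=0xb7 blk=11 s=1: L1-HIT | VC []
  [2] addr=0xde blk=13 s=1: MISS | VC [11]
  [3] addr=0xb0 blk=11 s=1: VC-HIT | VC [13]
  [4] addr=0xbc blk=11 s=1: L1-HIT | VC [13]
  [5] addr=0xbb blk=11 s=1: L1-HIT | VC [13]
  [6] addr=0xb6 blk=11 s=1: L1-HIT | VC [13]
  [7] addr=0xb1 blk=11 s=1: L1-HIT | VC [13]
  [8] addr=0xba blk=11 s=1: L1-HIT | VC [13]
  [9] addr=0xb4 blk=11 s=1: L1-HIT | VC [13]
  [10] addr=0xba blk=11 s=1: L1-HIT | VC [13]
  [11] addr=0xd9 blk=13 s=1: VC-HIT | VC [11]
  [12] addr=0xdf blk=13 s=1: L1-HIT | VC [11]
  [13] addr=0xb9 blk=11 s=1: VC-HIT | VC [13]
  [14] addr=0xd6 blk=13 s=1: VC-HIT | VC [11]
  [15] addr=0xd1 blk=13 s=1: L1-HIT | VC [11]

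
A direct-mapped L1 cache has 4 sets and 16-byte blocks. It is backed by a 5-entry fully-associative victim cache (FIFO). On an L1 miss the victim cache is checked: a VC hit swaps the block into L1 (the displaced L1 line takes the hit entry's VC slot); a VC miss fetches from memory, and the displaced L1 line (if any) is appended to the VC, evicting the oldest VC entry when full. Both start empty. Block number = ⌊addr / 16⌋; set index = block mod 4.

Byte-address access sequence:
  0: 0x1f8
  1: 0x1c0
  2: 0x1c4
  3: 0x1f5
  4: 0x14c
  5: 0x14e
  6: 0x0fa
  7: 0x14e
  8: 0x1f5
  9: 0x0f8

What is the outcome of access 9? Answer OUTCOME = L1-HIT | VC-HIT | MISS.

#0 0x1f8→b31/s3 MISS; vc=[]
#1 0x1c0→b28/s0 MISS; vc=[]
#2 0x1c4→b28/s0 L1-HIT; vc=[]
#3 0x1f5→b31/s3 L1-HIT; vc=[]
#4 0x14c→b20/s0 MISS; vc=[28]
#5 0x14e→b20/s0 L1-HIT; vc=[28]
#6 0xfa→b15/s3 MISS; vc=[28,31]
#7 0x14e→b20/s0 L1-HIT; vc=[28,31]
#8 0x1f5→b31/s3 VC-HIT; vc=[28,15]
#9 0xf8→b15/s3 VC-HIT; vc=[28,31]

OUTCOME = VC-HIT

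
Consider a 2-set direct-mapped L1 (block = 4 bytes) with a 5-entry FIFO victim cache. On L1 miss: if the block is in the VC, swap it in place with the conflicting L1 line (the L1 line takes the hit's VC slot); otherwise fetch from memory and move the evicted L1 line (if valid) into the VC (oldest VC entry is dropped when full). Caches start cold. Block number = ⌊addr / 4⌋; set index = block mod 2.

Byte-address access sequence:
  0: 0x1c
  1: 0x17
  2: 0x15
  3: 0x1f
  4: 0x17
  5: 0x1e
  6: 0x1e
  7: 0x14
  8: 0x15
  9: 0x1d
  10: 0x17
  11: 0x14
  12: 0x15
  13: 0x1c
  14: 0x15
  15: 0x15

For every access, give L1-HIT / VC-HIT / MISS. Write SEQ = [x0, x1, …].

0: 0x1c (blk 7, set 1) → MISS  vc=[]
1: 0x17 (blk 5, set 1) → MISS  vc=[7]
2: 0x15 (blk 5, set 1) → L1-HIT  vc=[7]
3: 0x1f (blk 7, set 1) → VC-HIT  vc=[5]
4: 0x17 (blk 5, set 1) → VC-HIT  vc=[7]
5: 0x1e (blk 7, set 1) → VC-HIT  vc=[5]
6: 0x1e (blk 7, set 1) → L1-HIT  vc=[5]
7: 0x14 (blk 5, set 1) → VC-HIT  vc=[7]
8: 0x15 (blk 5, set 1) → L1-HIT  vc=[7]
9: 0x1d (blk 7, set 1) → VC-HIT  vc=[5]
10: 0x17 (blk 5, set 1) → VC-HIT  vc=[7]
11: 0x14 (blk 5, set 1) → L1-HIT  vc=[7]
12: 0x15 (blk 5, set 1) → L1-HIT  vc=[7]
13: 0x1c (blk 7, set 1) → VC-HIT  vc=[5]
14: 0x15 (blk 5, set 1) → VC-HIT  vc=[7]
15: 0x15 (blk 5, set 1) → L1-HIT  vc=[7]

SEQ = [MISS, MISS, L1-HIT, VC-HIT, VC-HIT, VC-HIT, L1-HIT, VC-HIT, L1-HIT, VC-HIT, VC-HIT, L1-HIT, L1-HIT, VC-HIT, VC-HIT, L1-HIT]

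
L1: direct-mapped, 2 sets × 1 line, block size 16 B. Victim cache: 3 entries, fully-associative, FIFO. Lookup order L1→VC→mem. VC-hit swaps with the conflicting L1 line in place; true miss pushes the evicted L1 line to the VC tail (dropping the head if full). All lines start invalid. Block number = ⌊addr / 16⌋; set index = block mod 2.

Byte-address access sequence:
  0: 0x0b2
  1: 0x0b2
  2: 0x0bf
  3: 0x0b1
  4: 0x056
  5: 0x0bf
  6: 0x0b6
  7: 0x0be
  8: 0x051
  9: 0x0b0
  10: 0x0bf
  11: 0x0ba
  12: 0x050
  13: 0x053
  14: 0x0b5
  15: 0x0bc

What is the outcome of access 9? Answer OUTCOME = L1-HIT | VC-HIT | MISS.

  [0] addr=0xb2 blk=11 s=1: MISS | VC []
  [1] addr=0xb2 blk=11 s=1: L1-HIT | VC []
  [2] addr=0xbf blk=11 s=1: L1-HIT | VC []
  [3] addr=0xb1 blk=11 s=1: L1-HIT | VC []
  [4] addr=0x56 blk=5 s=1: MISS | VC [11]
  [5] addr=0xbf blk=11 s=1: VC-HIT | VC [5]
  [6] addr=0xb6 blk=11 s=1: L1-HIT | VC [5]
  [7] addr=0xbe blk=11 s=1: L1-HIT | VC [5]
  [8] addr=0x51 blk=5 s=1: VC-HIT | VC [11]
  [9] addr=0xb0 blk=11 s=1: VC-HIT | VC [5]
  [10] addr=0xbf blk=11 s=1: L1-HIT | VC [5]
  [11] addr=0xba blk=11 s=1: L1-HIT | VC [5]
  [12] addr=0x50 blk=5 s=1: VC-HIT | VC [11]
  [13] addr=0x53 blk=5 s=1: L1-HIT | VC [11]
  [14] addr=0xb5 blk=11 s=1: VC-HIT | VC [5]
  [15] addr=0xbc blk=11 s=1: L1-HIT | VC [5]

OUTCOME = VC-HIT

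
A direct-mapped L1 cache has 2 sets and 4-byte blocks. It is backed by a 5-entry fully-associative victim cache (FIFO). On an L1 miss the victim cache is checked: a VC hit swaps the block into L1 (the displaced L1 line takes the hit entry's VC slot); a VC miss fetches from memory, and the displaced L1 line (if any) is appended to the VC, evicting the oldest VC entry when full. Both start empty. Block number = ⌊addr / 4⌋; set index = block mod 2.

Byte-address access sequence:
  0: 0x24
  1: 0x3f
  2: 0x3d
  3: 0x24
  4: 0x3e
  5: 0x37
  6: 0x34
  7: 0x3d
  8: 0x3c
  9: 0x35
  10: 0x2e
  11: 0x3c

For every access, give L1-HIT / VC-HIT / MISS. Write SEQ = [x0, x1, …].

  [0] addr=0x24 blk=9 s=1: MISS | VC []
  [1] addr=0x3f blk=15 s=1: MISS | VC [9]
  [2] addr=0x3d blk=15 s=1: L1-HIT | VC [9]
  [3] addr=0x24 blk=9 s=1: VC-HIT | VC [15]
  [4] addr=0x3e blk=15 s=1: VC-HIT | VC [9]
  [5] addr=0x37 blk=13 s=1: MISS | VC [9, 15]
  [6] addr=0x34 blk=13 s=1: L1-HIT | VC [9, 15]
  [7] addr=0x3d blk=15 s=1: VC-HIT | VC [9, 13]
  [8] addr=0x3c blk=15 s=1: L1-HIT | VC [9, 13]
  [9] addr=0x35 blk=13 s=1: VC-HIT | VC [9, 15]
  [10] addr=0x2e blk=11 s=1: MISS | VC [9, 15, 13]
  [11] addr=0x3c blk=15 s=1: VC-HIT | VC [9, 11, 13]

SEQ = [MISS, MISS, L1-HIT, VC-HIT, VC-HIT, MISS, L1-HIT, VC-HIT, L1-HIT, VC-HIT, MISS, VC-HIT]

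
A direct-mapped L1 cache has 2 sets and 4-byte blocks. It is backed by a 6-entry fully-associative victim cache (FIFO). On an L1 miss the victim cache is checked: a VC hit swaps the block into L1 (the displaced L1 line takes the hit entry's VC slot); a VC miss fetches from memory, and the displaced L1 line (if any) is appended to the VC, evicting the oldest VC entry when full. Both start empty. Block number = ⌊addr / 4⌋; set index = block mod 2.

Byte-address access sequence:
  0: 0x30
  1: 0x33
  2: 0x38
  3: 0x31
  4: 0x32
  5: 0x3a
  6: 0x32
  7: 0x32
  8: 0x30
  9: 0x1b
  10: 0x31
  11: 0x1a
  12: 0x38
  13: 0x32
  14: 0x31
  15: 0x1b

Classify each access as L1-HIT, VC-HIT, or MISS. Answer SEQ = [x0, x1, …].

#0 0x30→b12/s0 MISS; vc=[]
#1 0x33→b12/s0 L1-HIT; vc=[]
#2 0x38→b14/s0 MISS; vc=[12]
#3 0x31→b12/s0 VC-HIT; vc=[14]
#4 0x32→b12/s0 L1-HIT; vc=[14]
#5 0x3a→b14/s0 VC-HIT; vc=[12]
#6 0x32→b12/s0 VC-HIT; vc=[14]
#7 0x32→b12/s0 L1-HIT; vc=[14]
#8 0x30→b12/s0 L1-HIT; vc=[14]
#9 0x1b→b6/s0 MISS; vc=[14,12]
#10 0x31→b12/s0 VC-HIT; vc=[14,6]
#11 0x1a→b6/s0 VC-HIT; vc=[14,12]
#12 0x38→b14/s0 VC-HIT; vc=[6,12]
#13 0x32→b12/s0 VC-HIT; vc=[6,14]
#14 0x31→b12/s0 L1-HIT; vc=[6,14]
#15 0x1b→b6/s0 VC-HIT; vc=[12,14]

SEQ = [MISS, L1-HIT, MISS, VC-HIT, L1-HIT, VC-HIT, VC-HIT, L1-HIT, L1-HIT, MISS, VC-HIT, VC-HIT, VC-HIT, VC-HIT, L1-HIT, VC-HIT]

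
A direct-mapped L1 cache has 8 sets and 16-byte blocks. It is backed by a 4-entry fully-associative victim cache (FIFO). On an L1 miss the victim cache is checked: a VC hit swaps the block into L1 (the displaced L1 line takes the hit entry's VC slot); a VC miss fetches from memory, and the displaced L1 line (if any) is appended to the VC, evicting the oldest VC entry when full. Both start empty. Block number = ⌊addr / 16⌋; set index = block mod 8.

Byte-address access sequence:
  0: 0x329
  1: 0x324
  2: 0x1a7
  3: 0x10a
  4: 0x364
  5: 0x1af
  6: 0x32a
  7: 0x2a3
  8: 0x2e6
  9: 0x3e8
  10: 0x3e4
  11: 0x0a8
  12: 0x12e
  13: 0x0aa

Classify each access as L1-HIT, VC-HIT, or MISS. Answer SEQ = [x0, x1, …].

SEQ = [MISS, L1-HIT, MISS, MISS, MISS, L1-HIT, VC-HIT, MISS, MISS, MISS, L1-HIT, MISS, MISS, VC-HIT]

  [0] addr=0x329 blk=50 s=2: MISS | VC []
  [1] addr=0x324 blk=50 s=2: L1-HIT | VC []
  [2] addr=0x1a7 blk=26 s=2: MISS | VC [50]
  [3] addr=0x10a blk=16 s=0: MISS | VC [50]
  [4] addr=0x364 blk=54 s=6: MISS | VC [50]
  [5] addr=0x1af blk=26 s=2: L1-HIT | VC [50]
  [6] addr=0x32a blk=50 s=2: VC-HIT | VC [26]
  [7] addr=0x2a3 blk=42 s=2: MISS | VC [26, 50]
  [8] addr=0x2e6 blk=46 s=6: MISS | VC [26, 50, 54]
  [9] addr=0x3e8 blk=62 s=6: MISS | VC [26, 50, 54, 46]
  [10] addr=0x3e4 blk=62 s=6: L1-HIT | VC [26, 50, 54, 46]
  [11] addr=0xa8 blk=10 s=2: MISS | VC [50, 54, 46, 42]
  [12] addr=0x12e blk=18 s=2: MISS | VC [54, 46, 42, 10]
  [13] addr=0xaa blk=10 s=2: VC-HIT | VC [54, 46, 42, 18]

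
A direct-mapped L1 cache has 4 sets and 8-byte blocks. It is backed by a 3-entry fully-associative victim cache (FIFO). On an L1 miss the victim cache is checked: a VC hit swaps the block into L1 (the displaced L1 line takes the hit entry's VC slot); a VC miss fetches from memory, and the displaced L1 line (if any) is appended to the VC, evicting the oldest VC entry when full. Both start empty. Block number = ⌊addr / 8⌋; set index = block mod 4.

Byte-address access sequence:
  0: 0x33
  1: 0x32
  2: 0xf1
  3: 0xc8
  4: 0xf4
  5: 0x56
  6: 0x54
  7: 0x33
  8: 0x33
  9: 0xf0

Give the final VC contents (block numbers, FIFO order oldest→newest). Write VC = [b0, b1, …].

  [0] addr=0x33 blk=6 s=2: MISS | VC []
  [1] addr=0x32 blk=6 s=2: L1-HIT | VC []
  [2] addr=0xf1 blk=30 s=2: MISS | VC [6]
  [3] addr=0xc8 blk=25 s=1: MISS | VC [6]
  [4] addr=0xf4 blk=30 s=2: L1-HIT | VC [6]
  [5] addr=0x56 blk=10 s=2: MISS | VC [6, 30]
  [6] addr=0x54 blk=10 s=2: L1-HIT | VC [6, 30]
  [7] addr=0x33 blk=6 s=2: VC-HIT | VC [10, 30]
  [8] addr=0x33 blk=6 s=2: L1-HIT | VC [10, 30]
  [9] addr=0xf0 blk=30 s=2: VC-HIT | VC [10, 6]

VC = [10, 6]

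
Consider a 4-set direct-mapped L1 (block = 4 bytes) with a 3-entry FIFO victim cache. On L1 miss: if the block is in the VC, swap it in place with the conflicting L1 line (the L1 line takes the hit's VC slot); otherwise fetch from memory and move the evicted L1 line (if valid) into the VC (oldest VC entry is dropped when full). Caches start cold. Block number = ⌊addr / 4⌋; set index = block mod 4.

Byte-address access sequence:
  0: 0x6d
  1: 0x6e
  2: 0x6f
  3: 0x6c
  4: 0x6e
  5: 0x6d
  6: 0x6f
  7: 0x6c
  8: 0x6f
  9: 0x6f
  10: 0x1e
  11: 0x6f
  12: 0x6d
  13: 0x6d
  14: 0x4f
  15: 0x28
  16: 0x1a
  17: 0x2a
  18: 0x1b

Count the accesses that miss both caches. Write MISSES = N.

MISSES = 5

#0 0x6d→b27/s3 MISS; vc=[]
#1 0x6e→b27/s3 L1-HIT; vc=[]
#2 0x6f→b27/s3 L1-HIT; vc=[]
#3 0x6c→b27/s3 L1-HIT; vc=[]
#4 0x6e→b27/s3 L1-HIT; vc=[]
#5 0x6d→b27/s3 L1-HIT; vc=[]
#6 0x6f→b27/s3 L1-HIT; vc=[]
#7 0x6c→b27/s3 L1-HIT; vc=[]
#8 0x6f→b27/s3 L1-HIT; vc=[]
#9 0x6f→b27/s3 L1-HIT; vc=[]
#10 0x1e→b7/s3 MISS; vc=[27]
#11 0x6f→b27/s3 VC-HIT; vc=[7]
#12 0x6d→b27/s3 L1-HIT; vc=[7]
#13 0x6d→b27/s3 L1-HIT; vc=[7]
#14 0x4f→b19/s3 MISS; vc=[7,27]
#15 0x28→b10/s2 MISS; vc=[7,27]
#16 0x1a→b6/s2 MISS; vc=[7,27,10]
#17 0x2a→b10/s2 VC-HIT; vc=[7,27,6]
#18 0x1b→b6/s2 VC-HIT; vc=[7,27,10]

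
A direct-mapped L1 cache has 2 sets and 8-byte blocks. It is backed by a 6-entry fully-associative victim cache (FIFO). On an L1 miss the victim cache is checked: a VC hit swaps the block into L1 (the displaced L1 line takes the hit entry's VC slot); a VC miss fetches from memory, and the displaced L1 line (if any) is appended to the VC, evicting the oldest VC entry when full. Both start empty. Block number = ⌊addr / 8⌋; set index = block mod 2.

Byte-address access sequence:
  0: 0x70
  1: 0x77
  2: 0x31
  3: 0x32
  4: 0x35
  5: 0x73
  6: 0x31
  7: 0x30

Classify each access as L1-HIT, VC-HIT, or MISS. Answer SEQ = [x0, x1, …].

SEQ = [MISS, L1-HIT, MISS, L1-HIT, L1-HIT, VC-HIT, VC-HIT, L1-HIT]

#0 0x70→b14/s0 MISS; vc=[]
#1 0x77→b14/s0 L1-HIT; vc=[]
#2 0x31→b6/s0 MISS; vc=[14]
#3 0x32→b6/s0 L1-HIT; vc=[14]
#4 0x35→b6/s0 L1-HIT; vc=[14]
#5 0x73→b14/s0 VC-HIT; vc=[6]
#6 0x31→b6/s0 VC-HIT; vc=[14]
#7 0x30→b6/s0 L1-HIT; vc=[14]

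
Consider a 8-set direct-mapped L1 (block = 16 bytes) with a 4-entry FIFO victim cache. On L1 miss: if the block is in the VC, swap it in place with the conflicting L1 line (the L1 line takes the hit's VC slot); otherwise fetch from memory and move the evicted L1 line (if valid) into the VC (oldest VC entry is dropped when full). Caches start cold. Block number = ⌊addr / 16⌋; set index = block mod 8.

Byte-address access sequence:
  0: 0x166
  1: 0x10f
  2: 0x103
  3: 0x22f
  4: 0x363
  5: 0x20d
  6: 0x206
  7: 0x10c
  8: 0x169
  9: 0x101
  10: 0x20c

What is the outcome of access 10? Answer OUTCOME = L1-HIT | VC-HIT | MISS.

OUTCOME = VC-HIT

#0 0x166→b22/s6 MISS; vc=[]
#1 0x10f→b16/s0 MISS; vc=[]
#2 0x103→b16/s0 L1-HIT; vc=[]
#3 0x22f→b34/s2 MISS; vc=[]
#4 0x363→b54/s6 MISS; vc=[22]
#5 0x20d→b32/s0 MISS; vc=[22,16]
#6 0x206→b32/s0 L1-HIT; vc=[22,16]
#7 0x10c→b16/s0 VC-HIT; vc=[22,32]
#8 0x169→b22/s6 VC-HIT; vc=[54,32]
#9 0x101→b16/s0 L1-HIT; vc=[54,32]
#10 0x20c→b32/s0 VC-HIT; vc=[54,16]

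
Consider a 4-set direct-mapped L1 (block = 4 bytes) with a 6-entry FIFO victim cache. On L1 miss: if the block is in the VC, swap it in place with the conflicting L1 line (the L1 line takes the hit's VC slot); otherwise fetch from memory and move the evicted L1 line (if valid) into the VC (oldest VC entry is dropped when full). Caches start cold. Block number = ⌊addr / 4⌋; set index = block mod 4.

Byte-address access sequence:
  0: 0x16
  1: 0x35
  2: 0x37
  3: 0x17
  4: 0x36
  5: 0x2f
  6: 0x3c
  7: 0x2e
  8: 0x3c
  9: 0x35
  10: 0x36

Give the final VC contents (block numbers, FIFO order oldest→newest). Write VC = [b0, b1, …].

  [0] addr=0x16 blk=5 s=1: MISS | VC []
  [1] addr=0x35 blk=13 s=1: MISS | VC [5]
  [2] addr=0x37 blk=13 s=1: L1-HIT | VC [5]
  [3] addr=0x17 blk=5 s=1: VC-HIT | VC [13]
  [4] addr=0x36 blk=13 s=1: VC-HIT | VC [5]
  [5] addr=0x2f blk=11 s=3: MISS | VC [5]
  [6] addr=0x3c blk=15 s=3: MISS | VC [5, 11]
  [7] addr=0x2e blk=11 s=3: VC-HIT | VC [5, 15]
  [8] addr=0x3c blk=15 s=3: VC-HIT | VC [5, 11]
  [9] addr=0x35 blk=13 s=1: L1-HIT | VC [5, 11]
  [10] addr=0x36 blk=13 s=1: L1-HIT | VC [5, 11]

VC = [5, 11]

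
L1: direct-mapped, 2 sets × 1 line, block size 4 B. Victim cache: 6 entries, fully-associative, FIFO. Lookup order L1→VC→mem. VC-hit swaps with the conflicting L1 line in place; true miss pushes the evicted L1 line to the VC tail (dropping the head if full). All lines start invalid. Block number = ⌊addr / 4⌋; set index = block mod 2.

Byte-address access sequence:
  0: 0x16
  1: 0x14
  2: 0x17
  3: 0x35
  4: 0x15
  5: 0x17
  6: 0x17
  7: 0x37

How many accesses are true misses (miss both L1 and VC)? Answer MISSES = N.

0: 0x16 (blk 5, set 1) → MISS  vc=[]
1: 0x14 (blk 5, set 1) → L1-HIT  vc=[]
2: 0x17 (blk 5, set 1) → L1-HIT  vc=[]
3: 0x35 (blk 13, set 1) → MISS  vc=[5]
4: 0x15 (blk 5, set 1) → VC-HIT  vc=[13]
5: 0x17 (blk 5, set 1) → L1-HIT  vc=[13]
6: 0x17 (blk 5, set 1) → L1-HIT  vc=[13]
7: 0x37 (blk 13, set 1) → VC-HIT  vc=[5]

MISSES = 2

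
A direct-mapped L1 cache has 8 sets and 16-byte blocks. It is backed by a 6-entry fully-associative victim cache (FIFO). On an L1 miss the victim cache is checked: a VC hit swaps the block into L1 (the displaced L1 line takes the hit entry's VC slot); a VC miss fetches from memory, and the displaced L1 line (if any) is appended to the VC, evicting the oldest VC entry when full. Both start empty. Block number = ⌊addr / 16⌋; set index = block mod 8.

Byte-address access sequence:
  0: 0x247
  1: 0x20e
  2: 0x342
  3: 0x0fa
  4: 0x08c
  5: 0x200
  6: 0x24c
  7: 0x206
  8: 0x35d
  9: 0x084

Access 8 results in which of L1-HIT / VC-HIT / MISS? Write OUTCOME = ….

OUTCOME = MISS

#0 0x247→b36/s4 MISS; vc=[]
#1 0x20e→b32/s0 MISS; vc=[]
#2 0x342→b52/s4 MISS; vc=[36]
#3 0xfa→b15/s7 MISS; vc=[36]
#4 0x8c→b8/s0 MISS; vc=[36,32]
#5 0x200→b32/s0 VC-HIT; vc=[36,8]
#6 0x24c→b36/s4 VC-HIT; vc=[52,8]
#7 0x206→b32/s0 L1-HIT; vc=[52,8]
#8 0x35d→b53/s5 MISS; vc=[52,8]
#9 0x84→b8/s0 VC-HIT; vc=[52,32]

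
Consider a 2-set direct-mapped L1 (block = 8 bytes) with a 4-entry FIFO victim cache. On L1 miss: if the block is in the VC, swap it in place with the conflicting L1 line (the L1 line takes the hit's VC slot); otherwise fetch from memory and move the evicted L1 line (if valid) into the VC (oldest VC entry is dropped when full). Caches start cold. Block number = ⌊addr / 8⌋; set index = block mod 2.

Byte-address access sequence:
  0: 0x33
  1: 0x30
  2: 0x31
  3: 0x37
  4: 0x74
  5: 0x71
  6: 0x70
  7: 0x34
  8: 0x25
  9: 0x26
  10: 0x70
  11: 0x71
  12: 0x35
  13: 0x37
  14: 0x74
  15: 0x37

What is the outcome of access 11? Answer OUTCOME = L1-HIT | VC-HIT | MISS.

OUTCOME = L1-HIT

#0 0x33→b6/s0 MISS; vc=[]
#1 0x30→b6/s0 L1-HIT; vc=[]
#2 0x31→b6/s0 L1-HIT; vc=[]
#3 0x37→b6/s0 L1-HIT; vc=[]
#4 0x74→b14/s0 MISS; vc=[6]
#5 0x71→b14/s0 L1-HIT; vc=[6]
#6 0x70→b14/s0 L1-HIT; vc=[6]
#7 0x34→b6/s0 VC-HIT; vc=[14]
#8 0x25→b4/s0 MISS; vc=[14,6]
#9 0x26→b4/s0 L1-HIT; vc=[14,6]
#10 0x70→b14/s0 VC-HIT; vc=[4,6]
#11 0x71→b14/s0 L1-HIT; vc=[4,6]
#12 0x35→b6/s0 VC-HIT; vc=[4,14]
#13 0x37→b6/s0 L1-HIT; vc=[4,14]
#14 0x74→b14/s0 VC-HIT; vc=[4,6]
#15 0x37→b6/s0 VC-HIT; vc=[4,14]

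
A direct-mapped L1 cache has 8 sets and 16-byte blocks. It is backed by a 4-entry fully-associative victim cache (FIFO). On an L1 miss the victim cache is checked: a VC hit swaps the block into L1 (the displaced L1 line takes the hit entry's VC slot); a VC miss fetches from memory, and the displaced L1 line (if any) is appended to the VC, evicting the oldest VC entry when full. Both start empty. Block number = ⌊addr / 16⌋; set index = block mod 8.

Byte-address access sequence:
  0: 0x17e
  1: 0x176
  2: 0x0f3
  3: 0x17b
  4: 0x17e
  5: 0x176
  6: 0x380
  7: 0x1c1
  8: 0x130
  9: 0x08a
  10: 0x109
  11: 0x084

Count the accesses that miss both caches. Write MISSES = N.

MISSES = 7

  [0] addr=0x17e blk=23 s=7: MISS | VC []
  [1] addr=0x176 blk=23 s=7: L1-HIT | VC []
  [2] addr=0xf3 blk=15 s=7: MISS | VC [23]
  [3] addr=0x17b blk=23 s=7: VC-HIT | VC [15]
  [4] addr=0x17e blk=23 s=7: L1-HIT | VC [15]
  [5] addr=0x176 blk=23 s=7: L1-HIT | VC [15]
  [6] addr=0x380 blk=56 s=0: MISS | VC [15]
  [7] addr=0x1c1 blk=28 s=4: MISS | VC [15]
  [8] addr=0x130 blk=19 s=3: MISS | VC [15]
  [9] addr=0x8a blk=8 s=0: MISS | VC [15, 56]
  [10] addr=0x109 blk=16 s=0: MISS | VC [15, 56, 8]
  [11] addr=0x84 blk=8 s=0: VC-HIT | VC [15, 56, 16]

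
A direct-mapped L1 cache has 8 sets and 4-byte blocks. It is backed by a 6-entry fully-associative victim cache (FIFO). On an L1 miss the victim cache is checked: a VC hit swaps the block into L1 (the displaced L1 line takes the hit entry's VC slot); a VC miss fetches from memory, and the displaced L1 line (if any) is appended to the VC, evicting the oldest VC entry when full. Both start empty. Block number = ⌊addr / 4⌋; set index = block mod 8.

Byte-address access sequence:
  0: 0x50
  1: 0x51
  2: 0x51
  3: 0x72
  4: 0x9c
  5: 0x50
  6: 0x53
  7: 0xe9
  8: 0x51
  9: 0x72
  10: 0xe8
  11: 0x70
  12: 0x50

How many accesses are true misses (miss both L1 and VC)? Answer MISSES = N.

  [0] addr=0x50 blk=20 s=4: MISS | VC []
  [1] addr=0x51 blk=20 s=4: L1-HIT | VC []
  [2] addr=0x51 blk=20 s=4: L1-HIT | VC []
  [3] addr=0x72 blk=28 s=4: MISS | VC [20]
  [4] addr=0x9c blk=39 s=7: MISS | VC [20]
  [5] addr=0x50 blk=20 s=4: VC-HIT | VC [28]
  [6] addr=0x53 blk=20 s=4: L1-HIT | VC [28]
  [7] addr=0xe9 blk=58 s=2: MISS | VC [28]
  [8] addr=0x51 blk=20 s=4: L1-HIT | VC [28]
  [9] addr=0x72 blk=28 s=4: VC-HIT | VC [20]
  [10] addr=0xe8 blk=58 s=2: L1-HIT | VC [20]
  [11] addr=0x70 blk=28 s=4: L1-HIT | VC [20]
  [12] addr=0x50 blk=20 s=4: VC-HIT | VC [28]

MISSES = 4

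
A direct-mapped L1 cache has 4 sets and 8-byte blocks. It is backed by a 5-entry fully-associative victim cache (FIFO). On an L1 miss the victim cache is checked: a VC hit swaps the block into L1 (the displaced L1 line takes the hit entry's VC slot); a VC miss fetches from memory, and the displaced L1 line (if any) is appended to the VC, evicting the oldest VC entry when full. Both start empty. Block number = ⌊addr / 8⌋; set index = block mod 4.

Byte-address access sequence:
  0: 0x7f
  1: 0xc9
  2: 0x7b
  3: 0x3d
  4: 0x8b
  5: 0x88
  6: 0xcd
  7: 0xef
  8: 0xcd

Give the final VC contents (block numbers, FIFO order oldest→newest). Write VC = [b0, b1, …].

VC = [15, 17, 29]

#0 0x7f→b15/s3 MISS; vc=[]
#1 0xc9→b25/s1 MISS; vc=[]
#2 0x7b→b15/s3 L1-HIT; vc=[]
#3 0x3d→b7/s3 MISS; vc=[15]
#4 0x8b→b17/s1 MISS; vc=[15,25]
#5 0x88→b17/s1 L1-HIT; vc=[15,25]
#6 0xcd→b25/s1 VC-HIT; vc=[15,17]
#7 0xef→b29/s1 MISS; vc=[15,17,25]
#8 0xcd→b25/s1 VC-HIT; vc=[15,17,29]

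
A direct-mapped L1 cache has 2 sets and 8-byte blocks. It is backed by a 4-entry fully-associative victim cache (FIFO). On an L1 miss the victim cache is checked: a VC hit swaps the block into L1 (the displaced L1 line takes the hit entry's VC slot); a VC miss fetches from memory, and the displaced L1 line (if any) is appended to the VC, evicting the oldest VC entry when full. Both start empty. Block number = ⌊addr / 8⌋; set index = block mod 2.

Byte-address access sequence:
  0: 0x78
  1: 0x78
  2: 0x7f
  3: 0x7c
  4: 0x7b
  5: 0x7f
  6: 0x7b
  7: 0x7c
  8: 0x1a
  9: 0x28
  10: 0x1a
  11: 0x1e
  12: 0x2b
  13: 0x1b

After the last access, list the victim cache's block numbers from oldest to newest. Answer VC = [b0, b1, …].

  [0] addr=0x78 blk=15 s=1: MISS | VC []
  [1] addr=0x78 blk=15 s=1: L1-HIT | VC []
  [2] addr=0x7f blk=15 s=1: L1-HIT | VC []
  [3] addr=0x7c blk=15 s=1: L1-HIT | VC []
  [4] addr=0x7b blk=15 s=1: L1-HIT | VC []
  [5] addr=0x7f blk=15 s=1: L1-HIT | VC []
  [6] addr=0x7b blk=15 s=1: L1-HIT | VC []
  [7] addr=0x7c blk=15 s=1: L1-HIT | VC []
  [8] addr=0x1a blk=3 s=1: MISS | VC [15]
  [9] addr=0x28 blk=5 s=1: MISS | VC [15, 3]
  [10] addr=0x1a blk=3 s=1: VC-HIT | VC [15, 5]
  [11] addr=0x1e blk=3 s=1: L1-HIT | VC [15, 5]
  [12] addr=0x2b blk=5 s=1: VC-HIT | VC [15, 3]
  [13] addr=0x1b blk=3 s=1: VC-HIT | VC [15, 5]

VC = [15, 5]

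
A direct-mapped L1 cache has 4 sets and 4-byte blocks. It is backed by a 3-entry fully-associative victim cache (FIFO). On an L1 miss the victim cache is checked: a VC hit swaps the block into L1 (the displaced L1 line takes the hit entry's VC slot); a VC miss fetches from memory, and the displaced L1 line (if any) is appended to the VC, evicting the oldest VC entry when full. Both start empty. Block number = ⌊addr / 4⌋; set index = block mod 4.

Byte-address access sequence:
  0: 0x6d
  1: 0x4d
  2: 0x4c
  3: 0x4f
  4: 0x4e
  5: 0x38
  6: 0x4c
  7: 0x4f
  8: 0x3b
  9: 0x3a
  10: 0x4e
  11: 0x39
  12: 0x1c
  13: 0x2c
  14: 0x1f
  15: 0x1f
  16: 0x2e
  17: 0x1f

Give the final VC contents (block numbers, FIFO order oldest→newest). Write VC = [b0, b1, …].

VC = [27, 19, 11]

#0 0x6d→b27/s3 MISS; vc=[]
#1 0x4d→b19/s3 MISS; vc=[27]
#2 0x4c→b19/s3 L1-HIT; vc=[27]
#3 0x4f→b19/s3 L1-HIT; vc=[27]
#4 0x4e→b19/s3 L1-HIT; vc=[27]
#5 0x38→b14/s2 MISS; vc=[27]
#6 0x4c→b19/s3 L1-HIT; vc=[27]
#7 0x4f→b19/s3 L1-HIT; vc=[27]
#8 0x3b→b14/s2 L1-HIT; vc=[27]
#9 0x3a→b14/s2 L1-HIT; vc=[27]
#10 0x4e→b19/s3 L1-HIT; vc=[27]
#11 0x39→b14/s2 L1-HIT; vc=[27]
#12 0x1c→b7/s3 MISS; vc=[27,19]
#13 0x2c→b11/s3 MISS; vc=[27,19,7]
#14 0x1f→b7/s3 VC-HIT; vc=[27,19,11]
#15 0x1f→b7/s3 L1-HIT; vc=[27,19,11]
#16 0x2e→b11/s3 VC-HIT; vc=[27,19,7]
#17 0x1f→b7/s3 VC-HIT; vc=[27,19,11]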